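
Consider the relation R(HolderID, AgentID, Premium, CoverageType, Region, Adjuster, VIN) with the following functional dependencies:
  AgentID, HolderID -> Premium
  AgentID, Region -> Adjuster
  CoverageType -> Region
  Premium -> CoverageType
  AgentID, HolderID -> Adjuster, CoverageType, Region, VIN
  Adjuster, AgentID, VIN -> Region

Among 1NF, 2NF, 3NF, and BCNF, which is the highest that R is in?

2NF

Candidate key: {AgentID, HolderID}. Prime attributes: {AgentID, HolderID}.
For AgentID, Region -> Adjuster we have {AgentID, Region}⁺ = {Adjuster, AgentID, Region}; {AgentID, Region} is not a superkey, so BCNF fails.
AgentID, Region -> Adjuster has non-prime {Adjuster} on the right and a non-superkey on the left, so 3NF fails.
No proper subset of a key has a non-prime attribute in its closure, so there is no partial dependency; 2NF holds.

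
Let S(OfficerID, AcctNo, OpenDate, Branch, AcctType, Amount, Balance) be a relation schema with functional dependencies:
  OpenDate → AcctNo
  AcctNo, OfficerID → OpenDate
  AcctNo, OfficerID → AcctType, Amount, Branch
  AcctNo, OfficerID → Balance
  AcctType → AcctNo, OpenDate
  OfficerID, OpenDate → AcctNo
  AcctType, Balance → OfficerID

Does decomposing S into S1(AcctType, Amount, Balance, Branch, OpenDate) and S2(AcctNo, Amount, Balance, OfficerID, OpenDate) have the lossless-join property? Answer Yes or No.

S1 ∩ S2 = {Amount, Balance, OpenDate}; its closure under F is {AcctNo, Amount, Balance, OpenDate}.
Neither S1 nor S2 is contained in that closure, so the decomposition is lossy.

No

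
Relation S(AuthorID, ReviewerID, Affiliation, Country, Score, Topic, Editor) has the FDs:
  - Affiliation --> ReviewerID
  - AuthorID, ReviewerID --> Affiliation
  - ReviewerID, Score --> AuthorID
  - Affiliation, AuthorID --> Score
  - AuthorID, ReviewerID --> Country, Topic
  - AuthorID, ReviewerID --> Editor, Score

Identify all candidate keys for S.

{Affiliation, AuthorID}⁺ = {Affiliation, AuthorID, Country, Editor, ReviewerID, Score, Topic}, which is every attribute, so {Affiliation, AuthorID} is a candidate key.
{Affiliation, Score}⁺ = {Affiliation, AuthorID, Country, Editor, ReviewerID, Score, Topic}, which is every attribute, so {Affiliation, Score} is a candidate key.
{AuthorID, ReviewerID}⁺ = {Affiliation, AuthorID, Country, Editor, ReviewerID, Score, Topic}, which is every attribute, so {AuthorID, ReviewerID} is a candidate key.
{ReviewerID, Score}⁺ = {Affiliation, AuthorID, Country, Editor, ReviewerID, Score, Topic}, which is every attribute, so {ReviewerID, Score} is a candidate key.
These are minimal and exhaustive — every other superkey contains one of them.

{Affiliation, AuthorID}, {Affiliation, Score}, {AuthorID, ReviewerID}, {ReviewerID, Score}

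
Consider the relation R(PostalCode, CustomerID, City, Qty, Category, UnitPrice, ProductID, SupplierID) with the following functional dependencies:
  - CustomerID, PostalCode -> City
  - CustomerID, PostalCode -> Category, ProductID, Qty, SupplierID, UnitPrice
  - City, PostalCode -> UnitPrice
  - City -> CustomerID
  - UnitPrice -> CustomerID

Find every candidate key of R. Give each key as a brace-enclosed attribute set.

No FD produces {PostalCode}, so it must be in every candidate key.
Closure of {City, PostalCode} is {Category, City, CustomerID, PostalCode, ProductID, Qty, SupplierID, UnitPrice}, the whole schema; {City, PostalCode} is a candidate key.
Closure of {CustomerID, PostalCode} is {Category, City, CustomerID, PostalCode, ProductID, Qty, SupplierID, UnitPrice}, the whole schema; {CustomerID, PostalCode} is a candidate key.
Closure of {PostalCode, UnitPrice} is {Category, City, CustomerID, PostalCode, ProductID, Qty, SupplierID, UnitPrice}, the whole schema; {PostalCode, UnitPrice} is a candidate key.
No proper subset of any of these is a key, and no other minimal superkey exists.

{City, PostalCode}, {CustomerID, PostalCode}, {PostalCode, UnitPrice}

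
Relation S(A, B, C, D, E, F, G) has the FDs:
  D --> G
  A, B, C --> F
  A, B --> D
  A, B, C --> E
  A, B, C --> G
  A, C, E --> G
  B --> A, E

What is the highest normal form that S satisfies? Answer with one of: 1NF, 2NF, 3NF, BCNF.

1NF

Candidate key: {B, C}. Prime attributes: {B, C}.
For D --> G we have {D}⁺ = {D, G}; {D} is not a superkey, so BCNF fails.
Because {G} is non-prime and the left side of D --> G is not a superkey, the relation is not in 3NF.
The proper key subset {B} of {B, C} determines non-prime {A, D, E, G}, so the relation is not even in 2NF.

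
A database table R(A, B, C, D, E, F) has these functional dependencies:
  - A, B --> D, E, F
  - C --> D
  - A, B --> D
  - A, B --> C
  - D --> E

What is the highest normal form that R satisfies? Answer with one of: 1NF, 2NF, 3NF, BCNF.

2NF

Candidate key: {A, B}. Prime attributes: {A, B}.
C --> D: {C}⁺ = {C, D, E}, which is not all of the attributes, so the left side is not a superkey — BCNF is violated.
C --> D has non-prime {D} on the right and a non-superkey on the left, so 3NF fails.
No proper subset of a key has a non-prime attribute in its closure, so there is no partial dependency; 2NF holds.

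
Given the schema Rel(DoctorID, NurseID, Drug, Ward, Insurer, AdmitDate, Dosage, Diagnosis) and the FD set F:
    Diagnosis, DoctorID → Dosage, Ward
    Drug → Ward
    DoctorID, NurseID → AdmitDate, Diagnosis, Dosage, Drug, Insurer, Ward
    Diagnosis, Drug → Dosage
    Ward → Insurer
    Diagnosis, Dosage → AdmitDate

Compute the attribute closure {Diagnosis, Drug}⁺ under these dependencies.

{AdmitDate, Diagnosis, Dosage, Drug, Insurer, Ward}

Start with {Diagnosis, Drug}.
Drug → Ward applies; add {Ward} → now {Diagnosis, Drug, Ward}.
Diagnosis, Drug → Dosage applies; add {Dosage} → now {Diagnosis, Dosage, Drug, Ward}.
Ward → Insurer applies; add {Insurer} → now {Diagnosis, Dosage, Drug, Insurer, Ward}.
Diagnosis, Dosage → AdmitDate applies; add {AdmitDate} → now {AdmitDate, Diagnosis, Dosage, Drug, Insurer, Ward}.
No further FD applies.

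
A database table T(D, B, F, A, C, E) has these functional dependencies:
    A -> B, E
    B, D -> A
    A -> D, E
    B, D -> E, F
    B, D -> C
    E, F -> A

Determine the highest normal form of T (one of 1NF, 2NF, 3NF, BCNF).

BCNF

Candidate keys: {A}, {B, D}, {E, F}. Prime attributes: {A, B, D, E, F}.
Every FD has a superkey on the left, so the relation is in BCNF.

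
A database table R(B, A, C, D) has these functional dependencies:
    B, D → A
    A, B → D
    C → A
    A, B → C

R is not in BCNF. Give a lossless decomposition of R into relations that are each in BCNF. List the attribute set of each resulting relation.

{A, C}; {B, C, D}

Candidate keys of the original relation: {A, B}, {B, C}, {B, D}.
In {A, B, C, D}, {C} is not a superkey ({C}⁺ restricted to this set is {A, C}), so split on C → A into {A, C} and {B, C, D}.
{A, C}: every determinant is a superkey — BCNF.
{B, C, D}: every determinant is a superkey — BCNF.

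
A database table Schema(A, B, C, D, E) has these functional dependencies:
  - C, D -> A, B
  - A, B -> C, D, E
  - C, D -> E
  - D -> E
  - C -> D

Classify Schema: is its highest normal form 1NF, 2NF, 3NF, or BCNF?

Candidate keys: {A, B}, {C}. Prime attributes: {A, B, C}.
D -> E breaks BCNF: {D}⁺ = {D, E}, so {D} is not a superkey.
D -> E has non-prime {E} on the right and a non-superkey on the left, so 3NF fails.
No proper subset of a key has a non-prime attribute in its closure, so there is no partial dependency; 2NF holds.

2NF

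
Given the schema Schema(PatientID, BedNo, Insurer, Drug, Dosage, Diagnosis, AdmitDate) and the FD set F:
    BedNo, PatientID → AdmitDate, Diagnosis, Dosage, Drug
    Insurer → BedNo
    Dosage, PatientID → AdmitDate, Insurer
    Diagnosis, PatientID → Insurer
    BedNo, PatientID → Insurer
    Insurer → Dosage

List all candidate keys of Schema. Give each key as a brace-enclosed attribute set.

{PatientID} never appears on the right of any FD, so every key must include it.
Closure of {BedNo, PatientID} is {AdmitDate, BedNo, Diagnosis, Dosage, Drug, Insurer, PatientID}, the whole schema; {BedNo, PatientID} is a candidate key.
Closure of {Diagnosis, PatientID} is {AdmitDate, BedNo, Diagnosis, Dosage, Drug, Insurer, PatientID}, the whole schema; {Diagnosis, PatientID} is a candidate key.
Closure of {Dosage, PatientID} is {AdmitDate, BedNo, Diagnosis, Dosage, Drug, Insurer, PatientID}, the whole schema; {Dosage, PatientID} is a candidate key.
Closure of {Insurer, PatientID} is {AdmitDate, BedNo, Diagnosis, Dosage, Drug, Insurer, PatientID}, the whole schema; {Insurer, PatientID} is a candidate key.
Any other superkey properly contains one of these, so there are no further candidate keys.

{BedNo, PatientID}, {Diagnosis, PatientID}, {Dosage, PatientID}, {Insurer, PatientID}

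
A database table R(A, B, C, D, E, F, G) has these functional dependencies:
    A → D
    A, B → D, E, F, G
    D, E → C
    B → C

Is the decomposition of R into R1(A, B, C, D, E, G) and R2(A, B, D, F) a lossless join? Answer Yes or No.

The shared attributes are {A, B, D} and {A, B, D}⁺ = {A, B, C, D, E, F, G}.
R1 is contained in that closure, so R1 ∩ R2 → R1 holds and the join is lossless.

Yes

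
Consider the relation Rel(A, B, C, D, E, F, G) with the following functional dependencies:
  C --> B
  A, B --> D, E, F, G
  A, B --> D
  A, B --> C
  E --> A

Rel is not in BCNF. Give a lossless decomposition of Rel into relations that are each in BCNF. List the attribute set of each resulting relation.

Candidate keys of the original relation: {A, B}, {A, C}, {B, E}, {C, E}.
{A, B, C, D, E, F, G}: {C} determines {B, C} here but is not a superkey — split on C --> B, giving {B, C} and {A, C, D, E, F, G}.
{B, C}: every determinant is a superkey — BCNF.
{A, C, D, E, F, G}: {E} determines {A, E} here but is not a superkey — split on E --> A, giving {A, E} and {C, D, E, F, G}.
{A, E}: every determinant is a superkey — BCNF.
{C, D, E, F, G}: every determinant is a superkey — BCNF.

{A, E}; {B, C}; {C, D, E, F, G}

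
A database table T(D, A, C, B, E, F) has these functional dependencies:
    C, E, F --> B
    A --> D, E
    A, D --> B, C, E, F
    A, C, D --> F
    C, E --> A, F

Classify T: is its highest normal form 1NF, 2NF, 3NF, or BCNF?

Candidate keys: {A}, {C, E}. Prime attributes: {A, C, E}.
Each dependency's left side is a superkey — BCNF holds.

BCNF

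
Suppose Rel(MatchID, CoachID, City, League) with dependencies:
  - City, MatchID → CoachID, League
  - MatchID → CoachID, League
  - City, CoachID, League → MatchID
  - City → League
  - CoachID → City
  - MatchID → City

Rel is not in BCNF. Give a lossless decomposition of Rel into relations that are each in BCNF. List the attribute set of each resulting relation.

Candidate keys of the original relation: {CoachID}, {MatchID}.
{City, CoachID, League, MatchID}: {City} determines {City, League} here but is not a superkey — split on City → League, giving {City, League} and {City, CoachID, MatchID}.
{City, League} has no BCNF violation.
{City, CoachID, MatchID} has no BCNF violation.

{City, CoachID, MatchID}; {City, League}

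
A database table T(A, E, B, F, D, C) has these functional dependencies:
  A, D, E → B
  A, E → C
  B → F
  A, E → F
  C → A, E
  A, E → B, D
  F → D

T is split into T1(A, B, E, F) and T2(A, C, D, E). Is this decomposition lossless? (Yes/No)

Yes

Common attributes: {A, E}; their closure is {A, B, C, D, E, F}.
Since T1 ⊆ {A, B, C, D, E, F}, the intersection is a superkey of T1; the decomposition is lossless.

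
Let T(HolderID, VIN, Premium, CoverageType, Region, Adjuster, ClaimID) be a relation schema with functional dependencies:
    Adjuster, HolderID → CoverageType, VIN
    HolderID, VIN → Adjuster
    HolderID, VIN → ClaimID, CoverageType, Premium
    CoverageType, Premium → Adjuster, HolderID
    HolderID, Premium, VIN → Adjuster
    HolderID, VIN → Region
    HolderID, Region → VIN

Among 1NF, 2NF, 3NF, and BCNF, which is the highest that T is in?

BCNF

Candidate keys: {Adjuster, HolderID}, {CoverageType, Premium}, {HolderID, Region}, {HolderID, VIN}. Prime attributes: {Adjuster, CoverageType, HolderID, Premium, Region, VIN}.
Every FD has a superkey on the left, so the relation is in BCNF.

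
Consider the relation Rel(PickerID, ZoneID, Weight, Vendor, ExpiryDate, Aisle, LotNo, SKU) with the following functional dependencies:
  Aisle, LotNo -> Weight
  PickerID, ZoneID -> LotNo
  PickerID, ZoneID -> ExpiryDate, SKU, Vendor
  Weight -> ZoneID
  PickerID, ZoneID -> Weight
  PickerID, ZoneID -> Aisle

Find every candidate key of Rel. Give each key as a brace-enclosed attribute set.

No FD produces {PickerID}, so it must be in every candidate key.
Closure of {PickerID, Weight} is {Aisle, ExpiryDate, LotNo, PickerID, SKU, Vendor, Weight, ZoneID}, the whole schema; {PickerID, Weight} is a candidate key.
Closure of {PickerID, ZoneID} is {Aisle, ExpiryDate, LotNo, PickerID, SKU, Vendor, Weight, ZoneID}, the whole schema; {PickerID, ZoneID} is a candidate key.
Closure of {Aisle, LotNo, PickerID} is {Aisle, ExpiryDate, LotNo, PickerID, SKU, Vendor, Weight, ZoneID}, the whole schema; {Aisle, LotNo, PickerID} is a candidate key.
These are minimal and exhaustive — every other superkey contains one of them.

{Aisle, LotNo, PickerID}, {PickerID, Weight}, {PickerID, ZoneID}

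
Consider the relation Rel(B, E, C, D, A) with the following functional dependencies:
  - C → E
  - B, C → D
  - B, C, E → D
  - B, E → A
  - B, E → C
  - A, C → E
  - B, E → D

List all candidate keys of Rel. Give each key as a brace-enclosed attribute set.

{B} never appears on the right of any FD, so every key must include it.
Closure of {B, C} is {A, B, C, D, E}, the whole schema; {B, C} is a candidate key.
Closure of {B, E} is {A, B, C, D, E}, the whole schema; {B, E} is a candidate key.
These are minimal and exhaustive — every other superkey contains one of them.

{B, C}, {B, E}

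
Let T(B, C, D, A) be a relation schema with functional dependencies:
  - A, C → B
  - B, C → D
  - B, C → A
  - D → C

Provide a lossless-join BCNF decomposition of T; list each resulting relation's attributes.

{A, B, D}; {C, D}

Candidate keys of the original relation: {A, C}, {A, D}, {B, C}, {B, D}.
{A, B, C, D}: {D} determines {C, D} here but is not a superkey — split on D → C, giving {C, D} and {A, B, D}.
{C, D}: every determinant is a superkey — BCNF.
{A, B, D}: every determinant is a superkey — BCNF.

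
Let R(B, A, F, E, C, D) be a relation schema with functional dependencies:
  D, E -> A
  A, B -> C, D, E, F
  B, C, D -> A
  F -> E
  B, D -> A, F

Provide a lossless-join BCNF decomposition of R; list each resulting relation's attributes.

{A, D, E}; {B, C, D, F}; {E, F}

Candidate keys of the original relation: {A, B}, {B, D}.
Within {A, B, C, D, E, F}: {D, E}⁺ ∩ {A, B, C, D, E, F} = {A, D, E}, not the whole set, so D, E -> A violates BCNF; decompose into {A, D, E} and {B, C, D, E, F}.
{A, D, E} has no BCNF violation.
Within {B, C, D, E, F}: {F}⁺ ∩ {B, C, D, E, F} = {E, F}, not the whole set, so F -> E violates BCNF; decompose into {E, F} and {B, C, D, F}.
{E, F} has no BCNF violation.
{B, C, D, F} has no BCNF violation.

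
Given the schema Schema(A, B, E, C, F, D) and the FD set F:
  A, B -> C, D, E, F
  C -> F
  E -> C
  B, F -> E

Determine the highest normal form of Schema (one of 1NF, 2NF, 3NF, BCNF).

Candidate key: {A, B}. Prime attributes: {A, B}.
C -> F breaks BCNF: {C}⁺ = {C, F}, so {C} is not a superkey.
Because {F} is non-prime and the left side of C -> F is not a superkey, the relation is not in 3NF.
No proper subset of a key has a non-prime attribute in its closure, so there is no partial dependency; 2NF holds.

2NF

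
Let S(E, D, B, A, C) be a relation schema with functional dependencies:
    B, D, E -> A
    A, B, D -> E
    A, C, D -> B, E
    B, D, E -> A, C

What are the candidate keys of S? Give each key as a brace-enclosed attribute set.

{A, B, D}, {A, C, D}, {B, D, E}

Attributes never on any right-hand side: {D} — every candidate key must contain it.
{A, B, D}⁺ = {A, B, C, D, E} — all of the relation — so {A, B, D} is a candidate key.
{A, C, D}⁺ = {A, B, C, D, E} — all of the relation — so {A, C, D} is a candidate key.
{B, D, E}⁺ = {A, B, C, D, E} — all of the relation — so {B, D, E} is a candidate key.
These are minimal and exhaustive — every other superkey contains one of them.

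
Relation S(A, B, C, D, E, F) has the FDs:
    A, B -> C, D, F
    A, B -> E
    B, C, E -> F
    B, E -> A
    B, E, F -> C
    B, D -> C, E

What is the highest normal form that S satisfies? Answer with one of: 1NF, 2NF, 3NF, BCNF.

Candidate keys: {A, B}, {B, D}, {B, E}. Prime attributes: {A, B, D, E}.
Every FD has a superkey on the left, so the relation is in BCNF.

BCNF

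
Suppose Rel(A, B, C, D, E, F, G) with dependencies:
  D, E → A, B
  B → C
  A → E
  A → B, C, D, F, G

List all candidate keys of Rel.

{A}, {D, E}

{A}⁺ = {A, B, C, D, E, F, G} — all of the relation — so {A} is a candidate key.
{D, E}⁺ = {A, B, C, D, E, F, G} — all of the relation — so {D, E} is a candidate key.
These are minimal and exhaustive — every other superkey contains one of them.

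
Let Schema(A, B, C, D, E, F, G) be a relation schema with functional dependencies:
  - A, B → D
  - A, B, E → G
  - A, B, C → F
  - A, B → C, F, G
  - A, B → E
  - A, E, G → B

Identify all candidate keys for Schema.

{A} never appears on the right of any FD, so every key must include it.
{A, B}⁺ = {A, B, C, D, E, F, G} — all of the relation — so {A, B} is a candidate key.
{A, E, G}⁺ = {A, B, C, D, E, F, G} — all of the relation — so {A, E, G} is a candidate key.
These are minimal and exhaustive — every other superkey contains one of them.

{A, B}, {A, E, G}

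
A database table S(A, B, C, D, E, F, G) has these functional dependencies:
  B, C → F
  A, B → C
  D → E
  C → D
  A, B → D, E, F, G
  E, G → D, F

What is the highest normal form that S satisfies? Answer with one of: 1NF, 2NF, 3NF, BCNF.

Candidate key: {A, B}. Prime attributes: {A, B}.
For B, C → F we have {B, C}⁺ = {B, C, D, E, F}; {B, C} is not a superkey, so BCNF fails.
B, C → F has non-prime {F} on the right and a non-superkey on the left, so 3NF fails.
No non-prime attribute depends on a proper subset of any candidate key, so 2NF holds.

2NF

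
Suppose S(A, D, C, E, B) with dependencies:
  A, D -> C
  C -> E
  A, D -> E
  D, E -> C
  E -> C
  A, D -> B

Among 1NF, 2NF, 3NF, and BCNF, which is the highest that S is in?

2NF

Candidate key: {A, D}. Prime attributes: {A, D}.
C -> E breaks BCNF: {C}⁺ = {C, E}, so {C} is not a superkey.
C -> E has non-prime {E} on the right and a non-superkey on the left, so 3NF fails.
No non-prime attribute depends on a proper subset of any candidate key, so 2NF holds.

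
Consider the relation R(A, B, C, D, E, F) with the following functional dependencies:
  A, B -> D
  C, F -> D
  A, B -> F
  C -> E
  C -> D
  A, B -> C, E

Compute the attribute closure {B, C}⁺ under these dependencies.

Start with {B, C}.
C -> E applies; add {E} → now {B, C, E}.
C -> D applies; add {D} → now {B, C, D, E}.
No further FD applies.

{B, C, D, E}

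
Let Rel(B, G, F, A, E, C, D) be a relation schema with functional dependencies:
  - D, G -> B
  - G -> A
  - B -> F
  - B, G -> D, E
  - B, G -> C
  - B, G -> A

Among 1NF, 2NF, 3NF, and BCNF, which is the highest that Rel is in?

1NF

Candidate keys: {B, G}, {D, G}. Prime attributes: {B, D, G}.
G -> A: {G}⁺ = {A, G}, which is not all of the attributes, so the left side is not a superkey — BCNF is violated.
Because {A} is non-prime and the left side of G -> A is not a superkey, the relation is not in 3NF.
Since {B} ⊂ {B, G} and {B}⁺ ⊇ {F} with {F} non-prime, there is a partial dependency; 2NF fails.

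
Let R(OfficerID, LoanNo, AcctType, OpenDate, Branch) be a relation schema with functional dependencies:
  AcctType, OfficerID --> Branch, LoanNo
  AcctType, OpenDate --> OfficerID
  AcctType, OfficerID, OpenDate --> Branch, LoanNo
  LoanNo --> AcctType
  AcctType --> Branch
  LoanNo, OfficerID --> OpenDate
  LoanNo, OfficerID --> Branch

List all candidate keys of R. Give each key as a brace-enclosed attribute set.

{AcctType, OfficerID}, {AcctType, OpenDate}, {LoanNo, OfficerID}, {LoanNo, OpenDate}

{AcctType, OfficerID}⁺ = {AcctType, Branch, LoanNo, OfficerID, OpenDate}, which is every attribute, so {AcctType, OfficerID} is a candidate key.
{AcctType, OpenDate}⁺ = {AcctType, Branch, LoanNo, OfficerID, OpenDate}, which is every attribute, so {AcctType, OpenDate} is a candidate key.
{LoanNo, OfficerID}⁺ = {AcctType, Branch, LoanNo, OfficerID, OpenDate}, which is every attribute, so {LoanNo, OfficerID} is a candidate key.
{LoanNo, OpenDate}⁺ = {AcctType, Branch, LoanNo, OfficerID, OpenDate}, which is every attribute, so {LoanNo, OpenDate} is a candidate key.
Any other superkey properly contains one of these, so there are no further candidate keys.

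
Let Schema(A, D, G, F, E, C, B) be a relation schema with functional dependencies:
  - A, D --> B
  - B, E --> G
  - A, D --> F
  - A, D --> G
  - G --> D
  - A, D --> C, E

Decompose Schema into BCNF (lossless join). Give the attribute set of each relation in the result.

Candidate keys of the original relation: {A, B, E}, {A, D}, {A, G}.
In {A, B, C, D, E, F, G}, {B, E} is not a superkey ({B, E}⁺ restricted to this set is {B, D, E, G}), so split on B, E --> D, G into {B, D, E, G} and {A, B, C, E, F}.
In {B, D, E, G}, {G} is not a superkey ({G}⁺ restricted to this set is {D, G}), so split on G --> D into {D, G} and {B, E, G}.
{D, G} is in BCNF.
{B, E, G} is in BCNF.
{A, B, C, E, F} is in BCNF.

{A, B, C, E, F}; {B, E, G}; {D, G}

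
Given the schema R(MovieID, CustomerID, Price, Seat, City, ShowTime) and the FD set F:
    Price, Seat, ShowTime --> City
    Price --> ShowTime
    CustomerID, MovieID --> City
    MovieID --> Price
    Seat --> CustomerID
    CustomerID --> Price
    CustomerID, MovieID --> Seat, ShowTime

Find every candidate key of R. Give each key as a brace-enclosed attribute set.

{CustomerID, MovieID}, {MovieID, Seat}

{MovieID} never appears on the right of any FD, so every key must include it.
{CustomerID, MovieID} is a candidate key since {CustomerID, MovieID}⁺ = {City, CustomerID, MovieID, Price, Seat, ShowTime} covers every attribute.
{MovieID, Seat} is a candidate key since {MovieID, Seat}⁺ = {City, CustomerID, MovieID, Price, Seat, ShowTime} covers every attribute.
Any other superkey properly contains one of these, so there are no further candidate keys.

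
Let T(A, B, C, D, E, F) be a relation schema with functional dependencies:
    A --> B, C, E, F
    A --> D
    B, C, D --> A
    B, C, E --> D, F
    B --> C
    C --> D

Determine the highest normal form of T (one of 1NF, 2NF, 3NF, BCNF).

2NF

Candidate keys: {A}, {B}. Prime attributes: {A, B}.
C --> D breaks BCNF: {C}⁺ = {C, D}, so {C} is not a superkey.
C --> D has non-prime {D} on the right and a non-superkey on the left, so 3NF fails.
Every candidate key is a single attribute, so no partial dependency is possible; 2NF holds.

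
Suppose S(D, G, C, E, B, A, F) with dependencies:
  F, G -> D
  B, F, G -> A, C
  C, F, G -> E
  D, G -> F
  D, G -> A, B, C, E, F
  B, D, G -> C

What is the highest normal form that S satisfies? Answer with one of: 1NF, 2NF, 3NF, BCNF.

Candidate keys: {D, G}, {F, G}. Prime attributes: {D, F, G}.
Every FD has a superkey on the left, so the relation is in BCNF.

BCNF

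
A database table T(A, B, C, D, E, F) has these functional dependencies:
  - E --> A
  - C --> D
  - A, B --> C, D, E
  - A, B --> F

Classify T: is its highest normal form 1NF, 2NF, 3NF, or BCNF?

Candidate keys: {A, B}, {B, E}. Prime attributes: {A, B, E}.
E --> A breaks BCNF: {E}⁺ = {A, E}, so {E} is not a superkey.
C --> D determines the non-prime attribute {D} from a non-superkey — 3NF is violated.
No proper subset of a key has a non-prime attribute in its closure, so there is no partial dependency; 2NF holds.

2NF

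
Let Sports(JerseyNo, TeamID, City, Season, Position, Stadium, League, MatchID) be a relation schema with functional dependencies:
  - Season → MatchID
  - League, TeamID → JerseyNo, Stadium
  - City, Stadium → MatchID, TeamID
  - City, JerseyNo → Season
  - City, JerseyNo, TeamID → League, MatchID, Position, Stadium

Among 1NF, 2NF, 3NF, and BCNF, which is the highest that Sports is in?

1NF

Candidate keys: {City, JerseyNo, Stadium}, {City, JerseyNo, TeamID}, {City, League, Stadium}, {City, League, TeamID}. Prime attributes: {City, JerseyNo, League, Stadium, TeamID}.
For Season → MatchID we have {Season}⁺ = {MatchID, Season}; {Season} is not a superkey, so BCNF fails.
Season → MatchID determines the non-prime attribute {MatchID} from a non-superkey — 3NF is violated.
Since {City, JerseyNo} ⊂ {City, JerseyNo, Stadium} and {City, JerseyNo}⁺ ⊇ {MatchID, Season} with {MatchID, Season} non-prime, there is a partial dependency; 2NF fails.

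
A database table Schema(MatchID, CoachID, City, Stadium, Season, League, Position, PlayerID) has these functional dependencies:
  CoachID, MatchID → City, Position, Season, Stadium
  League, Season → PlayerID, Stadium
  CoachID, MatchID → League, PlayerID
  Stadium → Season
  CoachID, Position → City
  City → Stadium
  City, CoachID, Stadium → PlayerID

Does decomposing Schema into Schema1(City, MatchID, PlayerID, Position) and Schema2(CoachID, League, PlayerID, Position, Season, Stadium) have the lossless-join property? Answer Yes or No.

Common attributes: {PlayerID, Position}; their closure is {PlayerID, Position}.
Schema1 ⊄ {PlayerID, Position} and Schema2 ⊄ {PlayerID, Position}, so the split is lossy.

No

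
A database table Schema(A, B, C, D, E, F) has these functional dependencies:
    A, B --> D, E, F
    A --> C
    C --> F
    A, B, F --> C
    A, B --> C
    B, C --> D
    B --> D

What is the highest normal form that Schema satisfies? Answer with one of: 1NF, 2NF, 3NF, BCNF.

1NF

Candidate key: {A, B}. Prime attributes: {A, B}.
For A --> C we have {A}⁺ = {A, C, F}; {A} is not a superkey, so BCNF fails.
A --> C determines the non-prime attribute {C} from a non-superkey — 3NF is violated.
The proper key subset {A} of {A, B} determines non-prime {C, F}, so the relation is not even in 2NF.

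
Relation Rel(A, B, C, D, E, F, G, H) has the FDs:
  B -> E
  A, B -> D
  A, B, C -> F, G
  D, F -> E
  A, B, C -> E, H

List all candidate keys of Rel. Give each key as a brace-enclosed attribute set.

{A, B, C}

No FD produces {A, B, C}, so they must be in every candidate key.
{A, B, C}⁺ = {A, B, C, D, E, F, G, H}, which is every attribute, so {A, B, C} is a candidate key.
No smaller or unrelated set reaches every attribute, so there are no other keys.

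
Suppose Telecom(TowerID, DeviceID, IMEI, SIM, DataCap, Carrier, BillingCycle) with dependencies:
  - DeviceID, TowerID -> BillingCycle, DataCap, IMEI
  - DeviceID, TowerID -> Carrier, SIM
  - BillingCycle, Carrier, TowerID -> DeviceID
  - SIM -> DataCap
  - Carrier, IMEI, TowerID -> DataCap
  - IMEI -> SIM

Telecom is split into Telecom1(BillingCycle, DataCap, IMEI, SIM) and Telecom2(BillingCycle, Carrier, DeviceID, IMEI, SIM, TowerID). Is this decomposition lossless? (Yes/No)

Yes

Common attributes: {BillingCycle, IMEI, SIM}; their closure is {BillingCycle, DataCap, IMEI, SIM}.
Since Telecom1 ⊆ {BillingCycle, DataCap, IMEI, SIM}, the intersection is a superkey of Telecom1; the decomposition is lossless.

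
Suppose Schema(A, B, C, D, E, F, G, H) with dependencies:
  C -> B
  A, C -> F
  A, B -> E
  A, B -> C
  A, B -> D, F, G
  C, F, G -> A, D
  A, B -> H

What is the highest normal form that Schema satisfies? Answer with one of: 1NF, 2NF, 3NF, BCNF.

Candidate keys: {A, B}, {A, C}, {C, F, G}. Prime attributes: {A, B, C, F, G}.
For C -> B we have {C}⁺ = {B, C}; {C} is not a superkey, so BCNF fails.
Since {B} ⊆ prime attributes and every other non-superkey FD also has a prime right side, the schema is in 3NF.

3NF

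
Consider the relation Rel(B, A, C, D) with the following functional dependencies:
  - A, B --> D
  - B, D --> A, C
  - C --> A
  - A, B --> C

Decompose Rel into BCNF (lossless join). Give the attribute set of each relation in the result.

{A, C}; {B, C, D}

Candidate keys of the original relation: {A, B}, {B, C}, {B, D}.
In {A, B, C, D}, {C} is not a superkey ({C}⁺ restricted to this set is {A, C}), so split on C --> A into {A, C} and {B, C, D}.
{A, C} is in BCNF.
{B, C, D} is in BCNF.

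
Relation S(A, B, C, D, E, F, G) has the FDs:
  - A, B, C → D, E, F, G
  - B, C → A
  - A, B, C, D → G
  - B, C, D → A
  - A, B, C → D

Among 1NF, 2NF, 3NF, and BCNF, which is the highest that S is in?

BCNF

Candidate key: {B, C}. Prime attributes: {B, C}.
The left-hand side of every FD is a superkey, so BCNF is satisfied.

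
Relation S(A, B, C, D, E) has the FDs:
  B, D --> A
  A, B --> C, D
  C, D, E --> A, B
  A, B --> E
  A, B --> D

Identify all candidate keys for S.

{A, B}⁺ = {A, B, C, D, E} — all of the relation — so {A, B} is a candidate key.
{B, D}⁺ = {A, B, C, D, E} — all of the relation — so {B, D} is a candidate key.
{C, D, E}⁺ = {A, B, C, D, E} — all of the relation — so {C, D, E} is a candidate key.
Any other superkey properly contains one of these, so there are no further candidate keys.

{A, B}, {B, D}, {C, D, E}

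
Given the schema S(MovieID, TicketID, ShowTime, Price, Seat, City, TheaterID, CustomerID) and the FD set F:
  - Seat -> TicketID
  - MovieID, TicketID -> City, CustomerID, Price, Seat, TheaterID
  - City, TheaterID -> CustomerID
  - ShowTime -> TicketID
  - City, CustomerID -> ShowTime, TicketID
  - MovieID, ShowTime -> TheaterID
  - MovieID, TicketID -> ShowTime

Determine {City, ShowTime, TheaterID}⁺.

{City, CustomerID, ShowTime, TheaterID, TicketID}

Start with {City, ShowTime, TheaterID}.
City, TheaterID -> CustomerID applies; add {CustomerID} → now {City, CustomerID, ShowTime, TheaterID}.
ShowTime -> TicketID applies; add {TicketID} → now {City, CustomerID, ShowTime, TheaterID, TicketID}.
No further FD applies.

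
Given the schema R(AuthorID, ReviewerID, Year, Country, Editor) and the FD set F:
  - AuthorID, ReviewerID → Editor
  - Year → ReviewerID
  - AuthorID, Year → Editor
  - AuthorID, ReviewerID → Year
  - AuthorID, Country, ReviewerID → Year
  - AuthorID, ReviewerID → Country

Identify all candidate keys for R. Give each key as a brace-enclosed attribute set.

No FD produces {AuthorID}, so it must be in every candidate key.
{AuthorID, ReviewerID}⁺ = {AuthorID, Country, Editor, ReviewerID, Year}, which is every attribute, so {AuthorID, ReviewerID} is a candidate key.
{AuthorID, Year}⁺ = {AuthorID, Country, Editor, ReviewerID, Year}, which is every attribute, so {AuthorID, Year} is a candidate key.
No proper subset of any of these is a key, and no other minimal superkey exists.

{AuthorID, ReviewerID}, {AuthorID, Year}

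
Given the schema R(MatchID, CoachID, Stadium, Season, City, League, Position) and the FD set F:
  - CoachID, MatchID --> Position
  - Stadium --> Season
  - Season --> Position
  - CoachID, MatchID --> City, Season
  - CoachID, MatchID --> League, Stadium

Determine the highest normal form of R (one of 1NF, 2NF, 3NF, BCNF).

2NF

Candidate key: {CoachID, MatchID}. Prime attributes: {CoachID, MatchID}.
Stadium --> Season: {Stadium}⁺ = {Position, Season, Stadium}, which is not all of the attributes, so the left side is not a superkey — BCNF is violated.
Stadium --> Season determines the non-prime attribute {Season} from a non-superkey — 3NF is violated.
Checking every proper subset of each key, none determines a non-prime attribute — 2NF is satisfied.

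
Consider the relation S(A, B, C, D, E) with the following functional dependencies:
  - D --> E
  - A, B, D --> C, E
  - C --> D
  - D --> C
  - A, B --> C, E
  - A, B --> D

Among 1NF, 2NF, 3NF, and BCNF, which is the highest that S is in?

Candidate key: {A, B}. Prime attributes: {A, B}.
For D --> E we have {D}⁺ = {C, D, E}; {D} is not a superkey, so BCNF fails.
D --> E has non-prime {E} on the right and a non-superkey on the left, so 3NF fails.
Checking every proper subset of each key, none determines a non-prime attribute — 2NF is satisfied.

2NF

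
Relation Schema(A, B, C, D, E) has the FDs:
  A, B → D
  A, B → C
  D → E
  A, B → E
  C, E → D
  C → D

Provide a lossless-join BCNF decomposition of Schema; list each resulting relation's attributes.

{A, B, C}; {C, D}; {D, E}

Candidate key of the original relation: {A, B}.
{A, B, C, D, E}: {D} determines {D, E} here but is not a superkey — split on D → E, giving {D, E} and {A, B, C, D}.
{D, E} has no BCNF violation.
{A, B, C, D}: {C} determines {C, D} here but is not a superkey — split on C → D, giving {C, D} and {A, B, C}.
{C, D} has no BCNF violation.
{A, B, C} has no BCNF violation.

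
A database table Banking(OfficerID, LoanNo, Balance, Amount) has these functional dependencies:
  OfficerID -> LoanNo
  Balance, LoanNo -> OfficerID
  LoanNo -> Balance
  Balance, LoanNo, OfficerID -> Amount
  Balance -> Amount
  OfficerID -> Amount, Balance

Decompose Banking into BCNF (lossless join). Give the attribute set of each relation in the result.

Candidate keys of the original relation: {LoanNo}, {OfficerID}.
Within {Amount, Balance, LoanNo, OfficerID}: {Balance}⁺ ∩ {Amount, Balance, LoanNo, OfficerID} = {Amount, Balance}, not the whole set, so Balance -> Amount violates BCNF; decompose into {Amount, Balance} and {Balance, LoanNo, OfficerID}.
{Amount, Balance}: every determinant is a superkey — BCNF.
{Balance, LoanNo, OfficerID}: every determinant is a superkey — BCNF.

{Amount, Balance}; {Balance, LoanNo, OfficerID}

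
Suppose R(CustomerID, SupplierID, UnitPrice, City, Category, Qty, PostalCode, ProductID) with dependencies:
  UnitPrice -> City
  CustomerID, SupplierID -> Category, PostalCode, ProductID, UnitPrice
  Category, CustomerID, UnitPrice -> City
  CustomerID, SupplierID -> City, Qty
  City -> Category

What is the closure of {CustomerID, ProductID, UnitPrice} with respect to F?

{Category, City, CustomerID, ProductID, UnitPrice}

Start with {CustomerID, ProductID, UnitPrice}.
UnitPrice -> City applies; add {City} → now {City, CustomerID, ProductID, UnitPrice}.
City -> Category applies; add {Category} → now {Category, City, CustomerID, ProductID, UnitPrice}.
No further FD applies.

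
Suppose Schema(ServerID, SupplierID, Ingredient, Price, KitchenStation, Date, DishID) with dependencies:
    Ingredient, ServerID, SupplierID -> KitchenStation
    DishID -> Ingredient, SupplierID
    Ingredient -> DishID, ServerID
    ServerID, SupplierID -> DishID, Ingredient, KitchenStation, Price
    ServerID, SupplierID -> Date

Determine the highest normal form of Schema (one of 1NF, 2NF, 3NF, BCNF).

BCNF

Candidate keys: {DishID}, {Ingredient}, {ServerID, SupplierID}. Prime attributes: {DishID, Ingredient, ServerID, SupplierID}.
Every FD has a superkey on the left, so the relation is in BCNF.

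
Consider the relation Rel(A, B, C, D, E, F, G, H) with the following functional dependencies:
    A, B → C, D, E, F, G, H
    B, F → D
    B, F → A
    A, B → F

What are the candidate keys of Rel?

{B} never appears on the right of any FD, so every key must include it.
{A, B} is a candidate key since {A, B}⁺ = {A, B, C, D, E, F, G, H} covers every attribute.
{B, F} is a candidate key since {B, F}⁺ = {A, B, C, D, E, F, G, H} covers every attribute.
No proper subset of any of these is a key, and no other minimal superkey exists.

{A, B}, {B, F}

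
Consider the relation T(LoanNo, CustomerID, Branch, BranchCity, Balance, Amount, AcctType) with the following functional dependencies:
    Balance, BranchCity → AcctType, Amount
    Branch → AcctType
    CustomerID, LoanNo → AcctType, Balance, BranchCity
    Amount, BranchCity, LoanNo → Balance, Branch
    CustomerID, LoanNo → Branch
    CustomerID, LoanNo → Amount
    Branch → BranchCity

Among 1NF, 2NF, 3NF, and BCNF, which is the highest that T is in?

Candidate key: {CustomerID, LoanNo}. Prime attributes: {CustomerID, LoanNo}.
For Balance, BranchCity → AcctType, Amount we have {Balance, BranchCity}⁺ = {AcctType, Amount, Balance, BranchCity}; {Balance, BranchCity} is not a superkey, so BCNF fails.
Because {AcctType, Amount} are non-prime and the left side of Balance, BranchCity → AcctType, Amount is not a superkey, the relation is not in 3NF.
No proper subset of a key has a non-prime attribute in its closure, so there is no partial dependency; 2NF holds.

2NF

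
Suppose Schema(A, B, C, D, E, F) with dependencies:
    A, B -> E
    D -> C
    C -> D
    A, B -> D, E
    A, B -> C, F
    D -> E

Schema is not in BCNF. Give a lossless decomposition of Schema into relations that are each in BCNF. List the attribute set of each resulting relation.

Candidate key of the original relation: {A, B}.
In {A, B, C, D, E, F}, {D} is not a superkey ({D}⁺ restricted to this set is {C, D, E}), so split on D -> C, E into {C, D, E} and {A, B, D, F}.
{C, D, E}: every determinant is a superkey — BCNF.
{A, B, D, F}: every determinant is a superkey — BCNF.

{A, B, D, F}; {C, D, E}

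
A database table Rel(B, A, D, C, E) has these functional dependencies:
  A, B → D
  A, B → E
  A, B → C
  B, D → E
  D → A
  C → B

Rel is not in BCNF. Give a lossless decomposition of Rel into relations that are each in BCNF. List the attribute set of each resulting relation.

{A, D}; {B, C}; {C, D, E}

Candidate keys of the original relation: {A, B}, {A, C}, {B, D}, {C, D}.
In {A, B, C, D, E}, {D} is not a superkey ({D}⁺ restricted to this set is {A, D}), so split on D → A into {A, D} and {B, C, D, E}.
{A, D} is in BCNF.
In {B, C, D, E}, {C} is not a superkey ({C}⁺ restricted to this set is {B, C}), so split on C → B into {B, C} and {C, D, E}.
{B, C} is in BCNF.
{C, D, E} is in BCNF.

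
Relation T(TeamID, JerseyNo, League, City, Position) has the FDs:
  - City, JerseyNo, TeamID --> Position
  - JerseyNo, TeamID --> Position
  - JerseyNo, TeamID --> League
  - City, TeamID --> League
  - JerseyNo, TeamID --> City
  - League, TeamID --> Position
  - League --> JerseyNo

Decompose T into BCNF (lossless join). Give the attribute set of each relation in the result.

Candidate keys of the original relation: {City, TeamID}, {JerseyNo, TeamID}, {League, TeamID}.
Within {City, JerseyNo, League, Position, TeamID}: {League}⁺ ∩ {City, JerseyNo, League, Position, TeamID} = {JerseyNo, League}, not the whole set, so League --> JerseyNo violates BCNF; decompose into {JerseyNo, League} and {City, League, Position, TeamID}.
{JerseyNo, League} is in BCNF.
{City, League, Position, TeamID} is in BCNF.

{City, League, Position, TeamID}; {JerseyNo, League}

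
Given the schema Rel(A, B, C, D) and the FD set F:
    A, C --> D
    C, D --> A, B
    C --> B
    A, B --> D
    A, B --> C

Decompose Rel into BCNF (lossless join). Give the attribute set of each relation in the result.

{A, C, D}; {B, C}

Candidate keys of the original relation: {A, B}, {A, C}, {C, D}.
Within {A, B, C, D}: {C}⁺ ∩ {A, B, C, D} = {B, C}, not the whole set, so C --> B violates BCNF; decompose into {B, C} and {A, C, D}.
{B, C} is in BCNF.
{A, C, D} is in BCNF.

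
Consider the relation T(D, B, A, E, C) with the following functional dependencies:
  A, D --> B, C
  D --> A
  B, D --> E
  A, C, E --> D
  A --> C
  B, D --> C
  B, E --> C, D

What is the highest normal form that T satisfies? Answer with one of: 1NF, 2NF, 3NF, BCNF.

1NF

Candidate keys: {A, E}, {B, E}, {D}. Prime attributes: {A, B, D, E}.
A --> C breaks BCNF: {A}⁺ = {A, C}, so {A} is not a superkey.
A --> C determines the non-prime attribute {C} from a non-superkey — 3NF is violated.
Since {A} ⊂ {A, E} and {A}⁺ ⊇ {C} with {C} non-prime, there is a partial dependency; 2NF fails.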